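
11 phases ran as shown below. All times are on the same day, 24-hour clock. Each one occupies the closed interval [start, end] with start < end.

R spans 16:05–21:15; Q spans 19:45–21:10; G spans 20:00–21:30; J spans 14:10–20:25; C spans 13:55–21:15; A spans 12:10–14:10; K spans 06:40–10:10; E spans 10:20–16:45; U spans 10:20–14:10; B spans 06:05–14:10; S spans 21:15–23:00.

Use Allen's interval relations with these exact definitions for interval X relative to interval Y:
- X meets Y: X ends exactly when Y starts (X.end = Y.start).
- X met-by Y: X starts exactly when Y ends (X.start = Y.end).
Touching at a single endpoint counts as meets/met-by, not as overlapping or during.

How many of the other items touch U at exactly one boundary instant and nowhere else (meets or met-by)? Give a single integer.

Target U = [10:20, 14:10].
A [12:10, 14:10] → finishes → no.
B [06:05, 14:10] → finished-by → no.
C [13:55, 21:15] → overlapped-by → no.
E [10:20, 16:45] → started-by → no.
G [20:00, 21:30] → after → no.
J [14:10, 20:25] → met-by → counts.
K [06:40, 10:10] → before → no.
Q [19:45, 21:10] → after → no.
R [16:05, 21:15] → after → no.
S [21:15, 23:00] → after → no.
Total: 1.

1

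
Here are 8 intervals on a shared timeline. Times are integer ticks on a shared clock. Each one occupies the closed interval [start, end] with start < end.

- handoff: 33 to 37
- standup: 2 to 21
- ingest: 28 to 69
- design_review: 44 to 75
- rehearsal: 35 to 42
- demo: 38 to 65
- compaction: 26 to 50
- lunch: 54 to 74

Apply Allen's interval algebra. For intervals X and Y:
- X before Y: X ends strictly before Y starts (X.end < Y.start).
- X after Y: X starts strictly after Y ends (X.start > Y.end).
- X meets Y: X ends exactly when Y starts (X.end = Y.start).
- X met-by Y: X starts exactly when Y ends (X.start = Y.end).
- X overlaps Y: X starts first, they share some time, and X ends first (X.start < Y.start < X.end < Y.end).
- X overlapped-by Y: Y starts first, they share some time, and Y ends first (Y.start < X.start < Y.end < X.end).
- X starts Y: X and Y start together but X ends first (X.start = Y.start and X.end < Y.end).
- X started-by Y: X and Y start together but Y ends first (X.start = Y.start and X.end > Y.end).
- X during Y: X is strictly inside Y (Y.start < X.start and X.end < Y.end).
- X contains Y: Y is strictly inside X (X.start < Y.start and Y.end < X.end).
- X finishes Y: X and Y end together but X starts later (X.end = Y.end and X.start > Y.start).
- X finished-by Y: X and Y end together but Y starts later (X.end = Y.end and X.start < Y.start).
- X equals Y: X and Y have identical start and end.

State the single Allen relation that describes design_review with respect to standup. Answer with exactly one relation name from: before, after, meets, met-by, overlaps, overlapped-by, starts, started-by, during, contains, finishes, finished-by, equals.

after

design_review = [44, 75]; standup = [2, 21].
Compare endpoints: design_review.start > standup.start, design_review.start > standup.end, design_review.end > standup.start, design_review.end > standup.end.
That pattern is 'after'.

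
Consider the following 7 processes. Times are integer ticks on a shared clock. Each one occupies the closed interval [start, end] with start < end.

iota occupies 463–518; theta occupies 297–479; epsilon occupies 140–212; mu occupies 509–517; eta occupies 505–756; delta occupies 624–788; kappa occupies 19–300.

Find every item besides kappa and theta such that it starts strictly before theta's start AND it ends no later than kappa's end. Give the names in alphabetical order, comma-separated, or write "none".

epsilon

Conditions: its start is strictly before theta's start (X.start < 297) AND its end is no later than kappa's end (X.end <= 300).
delta: start 624 < 297? ✗; end 788 <= 300? ✗ → no.
epsilon: start 140 < 297? ✓; end 212 <= 300? ✓ → yes.
eta: start 505 < 297? ✗; end 756 <= 300? ✗ → no.
iota: start 463 < 297? ✗; end 518 <= 300? ✗ → no.
mu: start 509 < 297? ✗; end 517 <= 300? ✗ → no.
Result: epsilon.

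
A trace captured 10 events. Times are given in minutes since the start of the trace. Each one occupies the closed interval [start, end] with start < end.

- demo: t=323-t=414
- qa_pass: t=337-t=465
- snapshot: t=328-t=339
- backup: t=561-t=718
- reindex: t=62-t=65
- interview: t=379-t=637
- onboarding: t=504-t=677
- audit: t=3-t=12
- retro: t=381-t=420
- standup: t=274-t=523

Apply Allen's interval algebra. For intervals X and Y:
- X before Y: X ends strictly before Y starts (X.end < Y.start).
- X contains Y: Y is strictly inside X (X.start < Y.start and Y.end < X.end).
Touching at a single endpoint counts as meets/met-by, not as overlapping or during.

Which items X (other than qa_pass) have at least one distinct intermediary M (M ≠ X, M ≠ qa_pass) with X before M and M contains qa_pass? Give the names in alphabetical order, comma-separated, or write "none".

Target qa_pass = [t=337, t=465].
Intermediaries M with M contains qa_pass: standup.
Via standup — items with X before standup: audit, reindex.
Union: audit, reindex.

audit, reindex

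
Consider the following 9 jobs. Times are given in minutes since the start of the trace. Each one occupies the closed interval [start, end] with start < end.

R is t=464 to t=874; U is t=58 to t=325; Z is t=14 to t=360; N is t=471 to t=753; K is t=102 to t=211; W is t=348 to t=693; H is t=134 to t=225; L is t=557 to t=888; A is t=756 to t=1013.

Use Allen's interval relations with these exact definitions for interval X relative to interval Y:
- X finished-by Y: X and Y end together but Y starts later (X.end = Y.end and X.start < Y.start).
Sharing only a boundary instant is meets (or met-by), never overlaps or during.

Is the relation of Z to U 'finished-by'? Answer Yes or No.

No

Z = [t=14, t=360], U = [t=58, t=325].
Actual relation of Z to U: contains.
Asked whether 'finished-by' holds → No.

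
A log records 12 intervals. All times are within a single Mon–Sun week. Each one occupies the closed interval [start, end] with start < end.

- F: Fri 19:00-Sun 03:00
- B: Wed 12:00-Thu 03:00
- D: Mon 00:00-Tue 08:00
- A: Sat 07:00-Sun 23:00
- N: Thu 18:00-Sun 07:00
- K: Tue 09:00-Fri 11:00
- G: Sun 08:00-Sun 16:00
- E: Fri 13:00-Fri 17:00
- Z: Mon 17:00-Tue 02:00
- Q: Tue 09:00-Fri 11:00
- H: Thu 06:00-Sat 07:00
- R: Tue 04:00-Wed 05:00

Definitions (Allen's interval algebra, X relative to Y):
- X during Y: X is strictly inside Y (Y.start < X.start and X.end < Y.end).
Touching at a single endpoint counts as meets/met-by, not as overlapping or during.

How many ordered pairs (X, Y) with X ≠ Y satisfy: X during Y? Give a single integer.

Checking all 132 ordered pairs for relation 'during'; matching pairs in alphabetical order:
(B, K): B during K ✓
(B, Q): B during Q ✓
(E, H): E during H ✓
(E, N): E during N ✓
(F, N): F during N ✓
(G, A): G during A ✓
(Z, D): Z during D ✓
Count: 7.

7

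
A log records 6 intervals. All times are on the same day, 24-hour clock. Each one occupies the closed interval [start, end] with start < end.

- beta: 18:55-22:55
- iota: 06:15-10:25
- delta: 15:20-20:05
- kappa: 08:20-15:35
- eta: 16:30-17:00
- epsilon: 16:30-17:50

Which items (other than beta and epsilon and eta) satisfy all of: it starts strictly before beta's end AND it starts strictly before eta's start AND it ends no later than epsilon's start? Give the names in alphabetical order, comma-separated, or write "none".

iota, kappa

Conditions: its start is strictly before beta's end (X.start < 22:55) AND its start is strictly before eta's start (X.start < 16:30) AND its end is no later than epsilon's start (X.end <= 16:30).
delta: start 15:20 < 22:55? ✓; start 15:20 < 16:30? ✓; end 20:05 <= 16:30? ✗ → no.
iota: start 06:15 < 22:55? ✓; start 06:15 < 16:30? ✓; end 10:25 <= 16:30? ✓ → yes.
kappa: start 08:20 < 22:55? ✓; start 08:20 < 16:30? ✓; end 15:35 <= 16:30? ✓ → yes.
Result: iota, kappa.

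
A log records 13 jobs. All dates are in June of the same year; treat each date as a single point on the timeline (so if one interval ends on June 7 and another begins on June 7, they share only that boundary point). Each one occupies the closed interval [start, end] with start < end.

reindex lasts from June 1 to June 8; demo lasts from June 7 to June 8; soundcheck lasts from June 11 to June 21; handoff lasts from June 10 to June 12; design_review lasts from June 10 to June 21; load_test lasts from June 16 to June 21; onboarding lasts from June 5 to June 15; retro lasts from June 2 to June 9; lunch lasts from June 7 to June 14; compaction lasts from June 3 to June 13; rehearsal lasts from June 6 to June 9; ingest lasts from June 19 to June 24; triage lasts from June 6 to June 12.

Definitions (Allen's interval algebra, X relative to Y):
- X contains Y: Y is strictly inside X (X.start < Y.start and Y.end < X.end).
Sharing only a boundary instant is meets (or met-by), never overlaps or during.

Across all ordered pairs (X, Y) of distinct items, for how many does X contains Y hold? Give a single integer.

13

Checking all 156 ordered pairs for relation 'contains'; matching pairs in alphabetical order:
(compaction, demo): compaction contains demo ✓
(compaction, handoff): compaction contains handoff ✓
(compaction, rehearsal): compaction contains rehearsal ✓
(compaction, triage): compaction contains triage ✓
(lunch, handoff): lunch contains handoff ✓
(onboarding, demo): onboarding contains demo ✓
(onboarding, handoff): onboarding contains handoff ✓
(onboarding, lunch): onboarding contains lunch ✓
(onboarding, rehearsal): onboarding contains rehearsal ✓
(onboarding, triage): onboarding contains triage ✓
(rehearsal, demo): rehearsal contains demo ✓
(retro, demo): retro contains demo ✓
(triage, demo): triage contains demo ✓
Count: 13.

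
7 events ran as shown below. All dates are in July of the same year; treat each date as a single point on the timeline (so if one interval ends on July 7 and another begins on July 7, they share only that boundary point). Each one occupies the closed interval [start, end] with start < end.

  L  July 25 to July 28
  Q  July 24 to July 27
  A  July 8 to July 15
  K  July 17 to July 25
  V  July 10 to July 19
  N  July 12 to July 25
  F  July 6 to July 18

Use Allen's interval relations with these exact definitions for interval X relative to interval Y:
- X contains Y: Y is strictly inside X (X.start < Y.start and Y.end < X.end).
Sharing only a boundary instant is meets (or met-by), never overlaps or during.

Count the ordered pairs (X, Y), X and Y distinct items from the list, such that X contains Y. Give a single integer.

Checking all 42 ordered pairs for relation 'contains'; matching pairs in alphabetical order:
(F, A): F contains A ✓
Count: 1.

1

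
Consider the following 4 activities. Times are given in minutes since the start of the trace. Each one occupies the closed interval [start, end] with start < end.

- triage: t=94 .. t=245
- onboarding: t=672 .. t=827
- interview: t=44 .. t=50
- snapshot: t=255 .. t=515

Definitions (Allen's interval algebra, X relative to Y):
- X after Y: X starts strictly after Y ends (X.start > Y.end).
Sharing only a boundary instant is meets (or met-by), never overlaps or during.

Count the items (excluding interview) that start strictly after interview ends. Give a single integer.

3

Target interview = [t=44, t=50].
onboarding [t=672, t=827] → after → counts.
snapshot [t=255, t=515] → after → counts.
triage [t=94, t=245] → after → counts.
Total: 3.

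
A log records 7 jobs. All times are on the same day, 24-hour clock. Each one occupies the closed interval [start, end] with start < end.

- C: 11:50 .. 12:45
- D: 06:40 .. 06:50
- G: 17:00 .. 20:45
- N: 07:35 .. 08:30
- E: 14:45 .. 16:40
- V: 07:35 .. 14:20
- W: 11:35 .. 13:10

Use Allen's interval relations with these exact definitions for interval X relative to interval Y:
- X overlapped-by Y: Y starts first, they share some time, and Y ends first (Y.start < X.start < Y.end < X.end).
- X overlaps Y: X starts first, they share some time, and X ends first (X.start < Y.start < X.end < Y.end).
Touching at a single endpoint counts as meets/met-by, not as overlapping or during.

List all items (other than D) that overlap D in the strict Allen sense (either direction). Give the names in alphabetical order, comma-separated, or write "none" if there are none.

Target D = [06:40, 06:50].
C [11:50, 12:45] → after → no.
E [14:45, 16:40] → after → no.
G [17:00, 20:45] → after → no.
N [07:35, 08:30] → after → no.
V [07:35, 14:20] → after → no.
W [11:35, 13:10] → after → no.
Result: none.

none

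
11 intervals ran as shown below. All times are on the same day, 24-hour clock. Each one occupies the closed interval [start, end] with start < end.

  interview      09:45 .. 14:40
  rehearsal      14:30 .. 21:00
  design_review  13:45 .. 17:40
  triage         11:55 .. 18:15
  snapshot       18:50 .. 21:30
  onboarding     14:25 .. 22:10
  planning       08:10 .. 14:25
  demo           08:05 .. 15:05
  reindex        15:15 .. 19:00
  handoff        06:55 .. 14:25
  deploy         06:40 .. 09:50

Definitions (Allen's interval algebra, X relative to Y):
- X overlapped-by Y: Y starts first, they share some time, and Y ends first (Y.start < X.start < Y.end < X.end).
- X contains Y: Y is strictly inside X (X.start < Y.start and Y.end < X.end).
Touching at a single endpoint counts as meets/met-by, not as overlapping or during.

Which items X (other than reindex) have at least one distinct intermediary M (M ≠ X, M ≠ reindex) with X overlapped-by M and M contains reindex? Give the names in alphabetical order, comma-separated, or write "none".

Target reindex = [15:15, 19:00].
Intermediaries M with M contains reindex: onboarding, rehearsal.
Via onboarding — items with X overlapped-by onboarding: none.
Via rehearsal — items with X overlapped-by rehearsal: snapshot.
Union: snapshot.

snapshot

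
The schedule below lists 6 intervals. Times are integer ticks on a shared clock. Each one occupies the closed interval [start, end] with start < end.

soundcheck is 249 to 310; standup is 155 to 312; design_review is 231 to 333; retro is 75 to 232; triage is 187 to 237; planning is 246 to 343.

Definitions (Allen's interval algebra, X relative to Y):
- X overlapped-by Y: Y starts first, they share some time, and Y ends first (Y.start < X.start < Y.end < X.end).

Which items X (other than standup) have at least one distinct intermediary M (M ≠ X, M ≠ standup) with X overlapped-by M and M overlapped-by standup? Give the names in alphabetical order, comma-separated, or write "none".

planning

Target standup = [155, 312].
Intermediaries M with M overlapped-by standup: design_review, planning.
Via design_review — items with X overlapped-by design_review: planning.
Via planning — items with X overlapped-by planning: none.
Union: planning.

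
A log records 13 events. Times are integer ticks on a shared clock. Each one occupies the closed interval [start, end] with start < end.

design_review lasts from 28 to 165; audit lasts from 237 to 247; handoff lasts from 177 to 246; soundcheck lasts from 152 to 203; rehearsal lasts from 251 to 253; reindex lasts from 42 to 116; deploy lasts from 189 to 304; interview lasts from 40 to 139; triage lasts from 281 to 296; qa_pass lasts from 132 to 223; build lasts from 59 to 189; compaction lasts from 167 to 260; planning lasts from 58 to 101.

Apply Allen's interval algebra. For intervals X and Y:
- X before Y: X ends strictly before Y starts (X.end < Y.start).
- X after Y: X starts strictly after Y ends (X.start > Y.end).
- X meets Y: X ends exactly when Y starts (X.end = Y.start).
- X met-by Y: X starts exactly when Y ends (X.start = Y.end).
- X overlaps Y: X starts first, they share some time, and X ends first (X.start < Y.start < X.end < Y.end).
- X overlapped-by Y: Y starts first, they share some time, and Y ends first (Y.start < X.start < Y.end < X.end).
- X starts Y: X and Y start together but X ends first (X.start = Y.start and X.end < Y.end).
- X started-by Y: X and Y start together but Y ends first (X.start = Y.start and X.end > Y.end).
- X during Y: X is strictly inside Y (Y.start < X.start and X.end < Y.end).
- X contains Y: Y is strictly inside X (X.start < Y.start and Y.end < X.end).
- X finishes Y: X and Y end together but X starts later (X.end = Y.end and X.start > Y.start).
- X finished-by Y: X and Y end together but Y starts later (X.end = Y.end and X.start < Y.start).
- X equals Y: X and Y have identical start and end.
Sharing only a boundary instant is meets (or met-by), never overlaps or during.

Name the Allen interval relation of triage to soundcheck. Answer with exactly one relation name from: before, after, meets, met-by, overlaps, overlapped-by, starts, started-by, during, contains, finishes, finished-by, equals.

after

triage = [281, 296]; soundcheck = [152, 203].
Compare endpoints: triage.start > soundcheck.start, triage.start > soundcheck.end, triage.end > soundcheck.start, triage.end > soundcheck.end.
That pattern is 'after'.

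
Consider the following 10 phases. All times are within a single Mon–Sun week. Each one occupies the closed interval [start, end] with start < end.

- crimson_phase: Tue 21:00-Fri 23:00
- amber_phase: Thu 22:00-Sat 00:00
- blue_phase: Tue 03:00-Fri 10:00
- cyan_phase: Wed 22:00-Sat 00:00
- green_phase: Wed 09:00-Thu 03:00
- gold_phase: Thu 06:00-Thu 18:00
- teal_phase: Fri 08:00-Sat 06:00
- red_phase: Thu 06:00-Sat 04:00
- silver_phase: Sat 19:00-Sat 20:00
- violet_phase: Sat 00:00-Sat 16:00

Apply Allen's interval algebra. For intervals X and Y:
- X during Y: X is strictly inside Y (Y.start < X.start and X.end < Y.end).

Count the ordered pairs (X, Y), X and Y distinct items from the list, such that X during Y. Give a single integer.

6

Checking all 90 ordered pairs for relation 'during'; matching pairs in alphabetical order:
(amber_phase, red_phase): amber_phase during red_phase ✓
(gold_phase, blue_phase): gold_phase during blue_phase ✓
(gold_phase, crimson_phase): gold_phase during crimson_phase ✓
(gold_phase, cyan_phase): gold_phase during cyan_phase ✓
(green_phase, blue_phase): green_phase during blue_phase ✓
(green_phase, crimson_phase): green_phase during crimson_phase ✓
Count: 6.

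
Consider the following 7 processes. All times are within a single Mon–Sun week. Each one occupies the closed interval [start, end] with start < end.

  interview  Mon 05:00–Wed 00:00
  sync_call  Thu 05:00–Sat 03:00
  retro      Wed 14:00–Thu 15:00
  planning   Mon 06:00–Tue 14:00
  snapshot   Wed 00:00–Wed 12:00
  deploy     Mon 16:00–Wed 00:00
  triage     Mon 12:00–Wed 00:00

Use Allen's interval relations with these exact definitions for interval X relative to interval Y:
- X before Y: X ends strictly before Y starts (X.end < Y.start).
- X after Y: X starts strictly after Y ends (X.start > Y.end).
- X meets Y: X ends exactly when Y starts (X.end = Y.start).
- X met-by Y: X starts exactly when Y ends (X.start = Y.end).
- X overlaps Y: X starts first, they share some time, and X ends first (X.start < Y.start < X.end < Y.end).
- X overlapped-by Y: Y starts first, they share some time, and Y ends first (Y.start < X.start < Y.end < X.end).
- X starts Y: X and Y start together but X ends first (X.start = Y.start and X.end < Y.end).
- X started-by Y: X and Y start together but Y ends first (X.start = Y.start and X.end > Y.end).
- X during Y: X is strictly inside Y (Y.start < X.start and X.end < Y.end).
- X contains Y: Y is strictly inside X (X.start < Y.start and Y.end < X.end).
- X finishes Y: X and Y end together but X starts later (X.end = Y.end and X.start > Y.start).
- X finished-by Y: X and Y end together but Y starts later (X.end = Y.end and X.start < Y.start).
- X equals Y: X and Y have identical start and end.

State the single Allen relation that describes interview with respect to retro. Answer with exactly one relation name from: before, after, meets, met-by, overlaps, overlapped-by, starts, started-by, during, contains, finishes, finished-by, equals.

interview = [Mon 05:00, Wed 00:00]; retro = [Wed 14:00, Thu 15:00].
Compare endpoints: interview.start < retro.start, interview.start < retro.end, interview.end < retro.start, interview.end < retro.end.
That pattern is 'before'.

before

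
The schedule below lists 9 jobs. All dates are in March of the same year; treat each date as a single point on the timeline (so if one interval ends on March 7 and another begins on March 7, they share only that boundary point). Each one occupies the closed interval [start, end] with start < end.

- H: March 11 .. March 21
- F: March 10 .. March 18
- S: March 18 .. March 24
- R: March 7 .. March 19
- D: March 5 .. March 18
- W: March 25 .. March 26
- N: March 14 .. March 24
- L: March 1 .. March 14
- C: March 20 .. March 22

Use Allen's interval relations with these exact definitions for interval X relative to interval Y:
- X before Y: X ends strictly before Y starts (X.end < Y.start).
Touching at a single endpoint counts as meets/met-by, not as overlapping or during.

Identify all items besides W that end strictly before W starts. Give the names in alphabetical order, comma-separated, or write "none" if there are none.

Target W = [March 25, March 26].
C [March 20, March 22] → before → yes.
D [March 5, March 18] → before → yes.
F [March 10, March 18] → before → yes.
H [March 11, March 21] → before → yes.
L [March 1, March 14] → before → yes.
N [March 14, March 24] → before → yes.
R [March 7, March 19] → before → yes.
S [March 18, March 24] → before → yes.
Result: C, D, F, H, L, N, R, S.

C, D, F, H, L, N, R, S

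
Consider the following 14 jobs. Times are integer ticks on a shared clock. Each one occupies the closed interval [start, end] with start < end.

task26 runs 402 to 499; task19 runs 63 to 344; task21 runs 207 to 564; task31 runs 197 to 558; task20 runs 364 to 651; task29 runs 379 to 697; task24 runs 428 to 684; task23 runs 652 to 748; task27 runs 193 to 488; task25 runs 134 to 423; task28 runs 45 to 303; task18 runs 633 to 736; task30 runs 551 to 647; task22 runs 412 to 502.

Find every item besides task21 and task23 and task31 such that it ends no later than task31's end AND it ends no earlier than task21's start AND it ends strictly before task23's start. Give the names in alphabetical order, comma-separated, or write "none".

Conditions: its end is no later than task31's end (X.end <= 558) AND its end is no earlier than task21's start (X.end >= 207) AND its end is strictly before task23's start (X.end < 652).
task18: end 736 <= 558? ✗; end 736 >= 207? ✓; end 736 < 652? ✗ → no.
task19: end 344 <= 558? ✓; end 344 >= 207? ✓; end 344 < 652? ✓ → yes.
task20: end 651 <= 558? ✗; end 651 >= 207? ✓; end 651 < 652? ✓ → no.
task22: end 502 <= 558? ✓; end 502 >= 207? ✓; end 502 < 652? ✓ → yes.
task24: end 684 <= 558? ✗; end 684 >= 207? ✓; end 684 < 652? ✗ → no.
task25: end 423 <= 558? ✓; end 423 >= 207? ✓; end 423 < 652? ✓ → yes.
task26: end 499 <= 558? ✓; end 499 >= 207? ✓; end 499 < 652? ✓ → yes.
task27: end 488 <= 558? ✓; end 488 >= 207? ✓; end 488 < 652? ✓ → yes.
task28: end 303 <= 558? ✓; end 303 >= 207? ✓; end 303 < 652? ✓ → yes.
task29: end 697 <= 558? ✗; end 697 >= 207? ✓; end 697 < 652? ✗ → no.
task30: end 647 <= 558? ✗; end 647 >= 207? ✓; end 647 < 652? ✓ → no.
Result: task19, task22, task25, task26, task27, task28.

task19, task22, task25, task26, task27, task28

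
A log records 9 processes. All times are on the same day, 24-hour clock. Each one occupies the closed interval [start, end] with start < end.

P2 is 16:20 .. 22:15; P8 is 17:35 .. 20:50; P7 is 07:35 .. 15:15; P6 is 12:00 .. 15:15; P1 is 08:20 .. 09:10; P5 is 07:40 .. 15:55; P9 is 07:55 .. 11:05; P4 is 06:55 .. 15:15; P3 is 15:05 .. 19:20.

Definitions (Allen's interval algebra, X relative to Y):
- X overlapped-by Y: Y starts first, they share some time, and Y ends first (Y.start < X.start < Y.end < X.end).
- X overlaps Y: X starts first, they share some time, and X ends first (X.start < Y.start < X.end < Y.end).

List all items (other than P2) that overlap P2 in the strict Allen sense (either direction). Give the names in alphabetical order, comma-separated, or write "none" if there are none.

Target P2 = [16:20, 22:15].
P1 [08:20, 09:10] → before → no.
P3 [15:05, 19:20] → overlaps → yes.
P4 [06:55, 15:15] → before → no.
P5 [07:40, 15:55] → before → no.
P6 [12:00, 15:15] → before → no.
P7 [07:35, 15:15] → before → no.
P8 [17:35, 20:50] → during → no.
P9 [07:55, 11:05] → before → no.
Result: P3.

P3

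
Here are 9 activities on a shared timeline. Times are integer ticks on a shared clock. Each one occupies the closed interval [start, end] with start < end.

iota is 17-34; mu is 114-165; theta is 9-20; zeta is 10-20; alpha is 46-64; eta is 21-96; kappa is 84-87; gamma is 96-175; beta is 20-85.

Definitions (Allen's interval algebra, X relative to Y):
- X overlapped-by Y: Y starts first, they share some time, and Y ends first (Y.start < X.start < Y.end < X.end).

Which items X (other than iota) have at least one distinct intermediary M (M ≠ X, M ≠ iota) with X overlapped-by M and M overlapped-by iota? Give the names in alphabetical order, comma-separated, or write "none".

eta, kappa

Target iota = [17, 34].
Intermediaries M with M overlapped-by iota: beta, eta.
Via beta — items with X overlapped-by beta: eta, kappa.
Via eta — items with X overlapped-by eta: none.
Union: eta, kappa.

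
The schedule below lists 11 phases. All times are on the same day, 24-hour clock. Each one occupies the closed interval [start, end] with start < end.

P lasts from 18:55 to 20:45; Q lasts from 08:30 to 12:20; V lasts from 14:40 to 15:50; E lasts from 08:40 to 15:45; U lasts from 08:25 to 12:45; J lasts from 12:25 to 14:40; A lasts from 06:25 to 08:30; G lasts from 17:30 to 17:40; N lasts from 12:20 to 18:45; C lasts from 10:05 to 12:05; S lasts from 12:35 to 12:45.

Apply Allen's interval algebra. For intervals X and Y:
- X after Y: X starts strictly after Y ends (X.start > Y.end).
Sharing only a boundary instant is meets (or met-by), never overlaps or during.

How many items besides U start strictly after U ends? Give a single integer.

Target U = [08:25, 12:45].
A [06:25, 08:30] → overlaps → no.
C [10:05, 12:05] → during → no.
E [08:40, 15:45] → overlapped-by → no.
G [17:30, 17:40] → after → counts.
J [12:25, 14:40] → overlapped-by → no.
N [12:20, 18:45] → overlapped-by → no.
P [18:55, 20:45] → after → counts.
Q [08:30, 12:20] → during → no.
S [12:35, 12:45] → finishes → no.
V [14:40, 15:50] → after → counts.
Total: 3.

3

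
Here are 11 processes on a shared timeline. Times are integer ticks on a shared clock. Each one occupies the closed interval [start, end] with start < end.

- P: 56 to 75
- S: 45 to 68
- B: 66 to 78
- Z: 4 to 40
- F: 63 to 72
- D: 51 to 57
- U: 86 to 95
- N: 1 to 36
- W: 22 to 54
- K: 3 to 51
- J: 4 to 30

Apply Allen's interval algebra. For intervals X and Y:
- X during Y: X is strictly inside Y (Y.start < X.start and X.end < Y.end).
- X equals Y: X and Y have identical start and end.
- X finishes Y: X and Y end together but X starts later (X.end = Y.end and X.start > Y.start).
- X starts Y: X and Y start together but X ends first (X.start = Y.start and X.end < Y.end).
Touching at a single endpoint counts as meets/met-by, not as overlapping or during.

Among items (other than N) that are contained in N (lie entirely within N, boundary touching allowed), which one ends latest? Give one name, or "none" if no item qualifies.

J

Target N = [1, 36].
B [66, 78] → after → excluded.
D [51, 57] → after → excluded.
F [63, 72] → after → excluded.
J [4, 30] → during → candidate.
K [3, 51] → overlapped-by → excluded.
P [56, 75] → after → excluded.
S [45, 68] → after → excluded.
U [86, 95] → after → excluded.
W [22, 54] → overlapped-by → excluded.
Z [4, 40] → overlapped-by → excluded.
Among candidates, latest end is 30 → J.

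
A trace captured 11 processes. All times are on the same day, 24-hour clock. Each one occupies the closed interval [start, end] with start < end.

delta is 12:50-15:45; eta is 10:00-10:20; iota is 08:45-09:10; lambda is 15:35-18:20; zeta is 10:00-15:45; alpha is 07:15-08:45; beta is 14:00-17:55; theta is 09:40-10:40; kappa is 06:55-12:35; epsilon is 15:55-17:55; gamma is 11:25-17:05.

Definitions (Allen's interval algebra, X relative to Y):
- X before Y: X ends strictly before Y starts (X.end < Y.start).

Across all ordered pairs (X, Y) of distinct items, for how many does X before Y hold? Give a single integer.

32

Checking all 110 ordered pairs for relation 'before'; matching pairs in alphabetical order:
(alpha, beta): alpha before beta ✓
(alpha, delta): alpha before delta ✓
(alpha, epsilon): alpha before epsilon ✓
(alpha, eta): alpha before eta ✓
(alpha, gamma): alpha before gamma ✓
(alpha, lambda): alpha before lambda ✓
(alpha, theta): alpha before theta ✓
(alpha, zeta): alpha before zeta ✓
(delta, epsilon): delta before epsilon ✓
(eta, beta): eta before beta ✓
(eta, delta): eta before delta ✓
(eta, epsilon): eta before epsilon ✓
(eta, gamma): eta before gamma ✓
(eta, lambda): eta before lambda ✓
(iota, beta): iota before beta ✓
(iota, delta): iota before delta ✓
(iota, epsilon): iota before epsilon ✓
(iota, eta): iota before eta ✓
(iota, gamma): iota before gamma ✓
(iota, lambda): iota before lambda ✓
(iota, theta): iota before theta ✓
(iota, zeta): iota before zeta ✓
(kappa, beta): kappa before beta ✓
(kappa, delta): kappa before delta ✓
... plus 8 further pairs not listed.
Count: 32.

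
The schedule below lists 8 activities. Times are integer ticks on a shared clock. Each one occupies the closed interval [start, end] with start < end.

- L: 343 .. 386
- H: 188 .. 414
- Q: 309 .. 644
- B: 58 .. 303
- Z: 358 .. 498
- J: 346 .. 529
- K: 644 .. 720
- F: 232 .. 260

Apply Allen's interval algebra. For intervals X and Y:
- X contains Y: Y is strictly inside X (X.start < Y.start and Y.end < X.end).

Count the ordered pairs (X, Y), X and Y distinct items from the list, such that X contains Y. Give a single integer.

7

Checking all 56 ordered pairs for relation 'contains'; matching pairs in alphabetical order:
(B, F): B contains F ✓
(H, F): H contains F ✓
(H, L): H contains L ✓
(J, Z): J contains Z ✓
(Q, J): Q contains J ✓
(Q, L): Q contains L ✓
(Q, Z): Q contains Z ✓
Count: 7.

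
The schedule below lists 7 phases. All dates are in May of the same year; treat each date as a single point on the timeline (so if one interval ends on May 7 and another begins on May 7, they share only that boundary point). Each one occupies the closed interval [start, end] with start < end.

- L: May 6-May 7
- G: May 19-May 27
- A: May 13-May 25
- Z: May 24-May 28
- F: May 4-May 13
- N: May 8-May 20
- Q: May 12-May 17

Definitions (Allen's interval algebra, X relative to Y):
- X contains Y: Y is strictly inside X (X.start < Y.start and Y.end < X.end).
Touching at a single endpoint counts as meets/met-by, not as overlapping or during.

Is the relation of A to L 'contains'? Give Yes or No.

A = [May 13, May 25], L = [May 6, May 7].
Actual relation of A to L: after.
Asked whether 'contains' holds → No.

No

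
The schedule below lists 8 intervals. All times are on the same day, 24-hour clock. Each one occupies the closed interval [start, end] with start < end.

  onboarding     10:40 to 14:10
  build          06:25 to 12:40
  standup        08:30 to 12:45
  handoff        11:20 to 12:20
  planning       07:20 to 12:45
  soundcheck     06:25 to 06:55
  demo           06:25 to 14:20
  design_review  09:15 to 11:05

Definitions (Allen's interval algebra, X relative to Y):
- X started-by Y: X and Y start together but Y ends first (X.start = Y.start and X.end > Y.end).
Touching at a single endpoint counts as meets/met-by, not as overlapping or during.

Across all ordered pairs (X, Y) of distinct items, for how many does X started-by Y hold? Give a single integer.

Checking all 56 ordered pairs for relation 'started-by'; matching pairs in alphabetical order:
(build, soundcheck): build started-by soundcheck ✓
(demo, build): demo started-by build ✓
(demo, soundcheck): demo started-by soundcheck ✓
Count: 3.

3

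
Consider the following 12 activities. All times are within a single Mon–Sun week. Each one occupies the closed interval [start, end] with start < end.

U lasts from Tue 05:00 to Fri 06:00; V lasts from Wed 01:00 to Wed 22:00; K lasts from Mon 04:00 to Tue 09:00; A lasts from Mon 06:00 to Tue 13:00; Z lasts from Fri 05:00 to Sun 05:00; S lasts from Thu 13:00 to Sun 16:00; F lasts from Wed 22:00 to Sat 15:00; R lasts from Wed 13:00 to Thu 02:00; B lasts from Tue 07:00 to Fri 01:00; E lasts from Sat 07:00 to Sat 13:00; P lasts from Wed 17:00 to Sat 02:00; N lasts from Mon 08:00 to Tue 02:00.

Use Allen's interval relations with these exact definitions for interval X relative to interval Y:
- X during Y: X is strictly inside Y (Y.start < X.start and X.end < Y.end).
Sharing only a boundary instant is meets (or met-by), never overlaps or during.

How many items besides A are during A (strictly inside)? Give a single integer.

Target A = [Mon 06:00, Tue 13:00].
B [Tue 07:00, Fri 01:00] → overlapped-by → no.
E [Sat 07:00, Sat 13:00] → after → no.
F [Wed 22:00, Sat 15:00] → after → no.
K [Mon 04:00, Tue 09:00] → overlaps → no.
N [Mon 08:00, Tue 02:00] → during → counts.
P [Wed 17:00, Sat 02:00] → after → no.
R [Wed 13:00, Thu 02:00] → after → no.
S [Thu 13:00, Sun 16:00] → after → no.
U [Tue 05:00, Fri 06:00] → overlapped-by → no.
V [Wed 01:00, Wed 22:00] → after → no.
Z [Fri 05:00, Sun 05:00] → after → no.
Total: 1.

1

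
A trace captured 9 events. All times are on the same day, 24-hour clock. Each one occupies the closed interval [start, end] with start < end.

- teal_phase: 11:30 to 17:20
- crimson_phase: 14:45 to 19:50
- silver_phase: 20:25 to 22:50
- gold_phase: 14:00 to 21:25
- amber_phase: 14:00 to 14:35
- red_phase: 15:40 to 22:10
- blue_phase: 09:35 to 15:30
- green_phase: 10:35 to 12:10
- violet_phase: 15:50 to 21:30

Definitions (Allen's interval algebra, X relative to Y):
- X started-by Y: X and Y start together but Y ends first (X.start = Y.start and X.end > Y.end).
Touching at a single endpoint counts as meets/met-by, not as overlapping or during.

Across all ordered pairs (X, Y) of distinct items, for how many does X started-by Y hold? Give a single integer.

1

Checking all 72 ordered pairs for relation 'started-by'; matching pairs in alphabetical order:
(gold_phase, amber_phase): gold_phase started-by amber_phase ✓
Count: 1.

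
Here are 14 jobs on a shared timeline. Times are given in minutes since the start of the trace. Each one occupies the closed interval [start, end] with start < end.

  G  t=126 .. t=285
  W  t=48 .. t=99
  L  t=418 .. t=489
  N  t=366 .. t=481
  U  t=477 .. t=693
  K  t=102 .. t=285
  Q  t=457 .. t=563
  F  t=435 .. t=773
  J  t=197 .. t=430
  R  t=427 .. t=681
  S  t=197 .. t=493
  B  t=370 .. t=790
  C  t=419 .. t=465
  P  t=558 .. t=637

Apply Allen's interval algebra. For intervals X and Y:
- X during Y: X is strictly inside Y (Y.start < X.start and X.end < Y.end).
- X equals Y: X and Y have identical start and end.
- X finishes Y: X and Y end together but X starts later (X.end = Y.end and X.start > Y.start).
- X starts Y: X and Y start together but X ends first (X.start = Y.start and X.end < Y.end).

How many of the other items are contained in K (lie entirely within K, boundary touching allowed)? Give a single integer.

Target K = [t=102, t=285].
B [t=370, t=790] → after → no.
C [t=419, t=465] → after → no.
F [t=435, t=773] → after → no.
G [t=126, t=285] → finishes → counts.
J [t=197, t=430] → overlapped-by → no.
L [t=418, t=489] → after → no.
N [t=366, t=481] → after → no.
P [t=558, t=637] → after → no.
Q [t=457, t=563] → after → no.
R [t=427, t=681] → after → no.
S [t=197, t=493] → overlapped-by → no.
U [t=477, t=693] → after → no.
W [t=48, t=99] → before → no.
Total: 1.

1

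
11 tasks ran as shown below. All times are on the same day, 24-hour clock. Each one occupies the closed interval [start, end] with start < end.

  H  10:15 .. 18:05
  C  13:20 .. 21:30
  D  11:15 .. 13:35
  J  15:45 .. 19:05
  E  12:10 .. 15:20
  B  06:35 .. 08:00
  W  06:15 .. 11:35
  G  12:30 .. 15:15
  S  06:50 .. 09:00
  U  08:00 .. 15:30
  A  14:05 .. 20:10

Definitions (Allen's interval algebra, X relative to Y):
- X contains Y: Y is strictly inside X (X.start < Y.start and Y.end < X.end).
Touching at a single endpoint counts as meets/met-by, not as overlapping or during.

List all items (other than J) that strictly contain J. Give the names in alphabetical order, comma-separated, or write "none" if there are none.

A, C

Target J = [15:45, 19:05].
A [14:05, 20:10] → contains → yes.
B [06:35, 08:00] → before → no.
C [13:20, 21:30] → contains → yes.
D [11:15, 13:35] → before → no.
E [12:10, 15:20] → before → no.
G [12:30, 15:15] → before → no.
H [10:15, 18:05] → overlaps → no.
S [06:50, 09:00] → before → no.
U [08:00, 15:30] → before → no.
W [06:15, 11:35] → before → no.
Result: A, C.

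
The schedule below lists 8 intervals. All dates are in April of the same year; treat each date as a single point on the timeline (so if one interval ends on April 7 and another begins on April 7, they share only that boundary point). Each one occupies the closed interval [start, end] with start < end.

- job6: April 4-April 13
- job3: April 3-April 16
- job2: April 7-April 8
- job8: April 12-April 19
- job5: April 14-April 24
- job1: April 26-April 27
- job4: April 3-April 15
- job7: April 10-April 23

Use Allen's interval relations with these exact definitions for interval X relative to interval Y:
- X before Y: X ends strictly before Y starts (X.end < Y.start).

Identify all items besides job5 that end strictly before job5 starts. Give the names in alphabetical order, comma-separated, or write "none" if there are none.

job2, job6

Target job5 = [April 14, April 24].
job1 [April 26, April 27] → after → no.
job2 [April 7, April 8] → before → yes.
job3 [April 3, April 16] → overlaps → no.
job4 [April 3, April 15] → overlaps → no.
job6 [April 4, April 13] → before → yes.
job7 [April 10, April 23] → overlaps → no.
job8 [April 12, April 19] → overlaps → no.
Result: job2, job6.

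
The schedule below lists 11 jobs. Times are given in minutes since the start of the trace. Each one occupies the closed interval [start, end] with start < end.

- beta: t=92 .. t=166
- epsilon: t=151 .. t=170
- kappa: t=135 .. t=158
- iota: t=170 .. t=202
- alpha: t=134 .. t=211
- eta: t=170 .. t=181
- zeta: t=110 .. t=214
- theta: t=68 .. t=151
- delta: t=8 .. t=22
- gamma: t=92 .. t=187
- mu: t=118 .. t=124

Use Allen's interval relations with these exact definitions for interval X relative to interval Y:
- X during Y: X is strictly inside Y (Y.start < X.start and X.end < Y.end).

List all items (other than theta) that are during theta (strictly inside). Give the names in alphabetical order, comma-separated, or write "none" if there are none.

Target theta = [t=68, t=151].
alpha [t=134, t=211] → overlapped-by → no.
beta [t=92, t=166] → overlapped-by → no.
delta [t=8, t=22] → before → no.
epsilon [t=151, t=170] → met-by → no.
eta [t=170, t=181] → after → no.
gamma [t=92, t=187] → overlapped-by → no.
iota [t=170, t=202] → after → no.
kappa [t=135, t=158] → overlapped-by → no.
mu [t=118, t=124] → during → yes.
zeta [t=110, t=214] → overlapped-by → no.
Result: mu.

mu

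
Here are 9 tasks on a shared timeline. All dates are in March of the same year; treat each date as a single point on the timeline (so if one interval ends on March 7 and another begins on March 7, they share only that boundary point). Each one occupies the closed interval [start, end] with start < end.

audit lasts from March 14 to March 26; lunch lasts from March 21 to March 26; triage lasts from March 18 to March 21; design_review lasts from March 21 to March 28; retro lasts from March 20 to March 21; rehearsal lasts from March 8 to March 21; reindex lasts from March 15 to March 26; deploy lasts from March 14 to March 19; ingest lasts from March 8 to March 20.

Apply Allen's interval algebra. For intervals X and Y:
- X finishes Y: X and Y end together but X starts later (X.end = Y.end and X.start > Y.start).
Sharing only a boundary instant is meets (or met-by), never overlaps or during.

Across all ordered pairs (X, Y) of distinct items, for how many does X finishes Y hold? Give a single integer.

6

Checking all 72 ordered pairs for relation 'finishes'; matching pairs in alphabetical order:
(lunch, audit): lunch finishes audit ✓
(lunch, reindex): lunch finishes reindex ✓
(reindex, audit): reindex finishes audit ✓
(retro, rehearsal): retro finishes rehearsal ✓
(retro, triage): retro finishes triage ✓
(triage, rehearsal): triage finishes rehearsal ✓
Count: 6.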